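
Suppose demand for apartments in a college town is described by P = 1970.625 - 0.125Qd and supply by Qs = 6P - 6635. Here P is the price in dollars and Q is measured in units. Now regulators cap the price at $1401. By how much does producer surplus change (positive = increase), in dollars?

Rearranging demand gives Qd = 15765 - 8P. In a free market, 15765 - 8P = 6P - 6635 gives the equilibrium P* = 1600, Q* = 2965.
Because the ceiling (1401) lies below the market-clearing price, it is binding.
At P = 1401: Qd = 15765 - 8·1401 = 4557 and Qs = 6·1401 - 6635 = 1771.
Producer surplus without the control is ½ · (1600 - 6635/6) · 2965 = 8791225/12.
With the ceiling, producers sell 1771 units at 1401, so PS = ½ · (1401 - 6635/6) · 1771 = 3136441/12.
Change in producer surplus = 3136441/12 - 8791225/12 = -471232.

-471232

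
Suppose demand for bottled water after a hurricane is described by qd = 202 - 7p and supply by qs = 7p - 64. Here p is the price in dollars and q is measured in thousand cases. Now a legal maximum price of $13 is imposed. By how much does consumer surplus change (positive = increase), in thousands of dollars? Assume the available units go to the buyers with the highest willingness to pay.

Without the control the market clears where 202 - 7p = 7p - 64, i.e. p* = 19 and q* = 69.
Since 13 < 19, the ceiling is binding.
At p = 13: qd = 202 - 7·13 = 111 and qs = 7·13 - 64 = 27.
Consumer surplus without the control is ½ · (202/7 - 19) · 69 = 4761/14.
With the ceiling, 27 units are sold at 13 (assume they go to the highest-value buyers). The demand price at q = 27 is 25, so CS = ½ · [(202/7 - 13) + (25 - 13)] · 27 = 5265/14.
Change in consumer surplus = 5265/14 - 4761/14 = 36.

36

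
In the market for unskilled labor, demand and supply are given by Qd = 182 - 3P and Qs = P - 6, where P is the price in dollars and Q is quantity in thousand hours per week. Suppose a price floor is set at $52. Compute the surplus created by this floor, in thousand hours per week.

20

In a free market, 182 - 3P = P - 6 gives the equilibrium P* = 47, Q* = 41.
The floor of 52 is above the equilibrium price 47, so it binds.
At P = 52: Qd = 182 - 3·52 = 26 and Qs = 52 - 6 = 46.
Surplus = Qs - Qd = 46 - 26 = 20.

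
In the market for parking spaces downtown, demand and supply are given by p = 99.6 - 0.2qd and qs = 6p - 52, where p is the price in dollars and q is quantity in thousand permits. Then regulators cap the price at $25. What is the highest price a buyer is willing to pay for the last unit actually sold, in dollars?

80

Rearranging demand gives qd = 498 - 5p. In a free market, 498 - 5p = 6p - 52 gives the equilibrium p* = 50, q* = 248.
Since 25 < 50, the ceiling is binding.
At p = 25: qd = 498 - 5·25 = 373 and qs = 6·25 - 52 = 98.
Only 98 units reach the market. On the demand curve, the marginal buyer's willingness to pay at q = 98 is (498 - 98)/5 = 80.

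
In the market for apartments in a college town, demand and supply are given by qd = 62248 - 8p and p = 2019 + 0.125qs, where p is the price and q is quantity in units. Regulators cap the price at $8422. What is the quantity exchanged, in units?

Rearranging supply gives qs = 8p - 16152. In a free market, 62248 - 8p = 8p - 16152 gives the equilibrium p* = 4900, q* = 23048.
The ceiling of 8422 is above the equilibrium price 4900, so it is not binding; the market clears at p* = 4900, q* = 23048.

23048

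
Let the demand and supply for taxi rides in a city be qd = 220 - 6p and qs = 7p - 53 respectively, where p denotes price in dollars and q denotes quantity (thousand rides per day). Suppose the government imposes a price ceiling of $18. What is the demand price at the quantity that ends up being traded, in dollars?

Without the control the market clears where 220 - 6p = 7p - 53, i.e. p* = 21 and q* = 94.
Because the ceiling (18) lies below the market-clearing price, it is binding.
At p = 18: qd = 220 - 6·18 = 112 and qs = 7·18 - 53 = 73.
Only 73 units reach the market. On the demand curve, the marginal buyer's willingness to pay at q = 73 is (220 - 73)/6 = 24.5.

24.5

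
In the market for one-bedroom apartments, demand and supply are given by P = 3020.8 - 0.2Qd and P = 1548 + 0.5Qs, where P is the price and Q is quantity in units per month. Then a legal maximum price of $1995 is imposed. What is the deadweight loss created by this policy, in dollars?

Rearranging demand gives Qd = 15104 - 5P; rearranging supply gives Qs = 2P - 3096. Setting quantity demanded equal to quantity supplied, 15104 - 5P = 2P - 3096, gives P* = 2600 and Q* = 2104.
Since 1995 < 2600, the ceiling is binding.
At P = 1995: Qd = 15104 - 5·1995 = 5129 and Qs = 2·1995 - 3096 = 894.
Quantity traded falls to 894. At Q = 894 the demand price is (15104 - 894)/5 = 2842 and the supply price is (3096 + 894)/2 = 1995.
Deadweight loss = ½ · (2842 - 1995) · (2104 - 894) = ½ · 847 · 1210 = 512435.

512435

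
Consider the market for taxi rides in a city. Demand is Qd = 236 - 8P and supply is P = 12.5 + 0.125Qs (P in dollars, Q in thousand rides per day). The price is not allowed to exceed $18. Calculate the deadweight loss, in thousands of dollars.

Rearranging supply gives Qs = 8P - 100. Equilibrium: 236 - 8P = 8P - 100, so 336 = 16P and P* = 21, Q* = 68.
Since 18 < 21, the ceiling is binding.
At P = 18: Qd = 236 - 8·18 = 92 and Qs = 8·18 - 100 = 44.
Quantity traded falls to 44. At Q = 44 the demand price is (236 - 44)/8 = 24 and the supply price is (100 + 44)/8 = 18.
Deadweight loss = ½ · (24 - 18) · (68 - 44) = ½ · 6 · 24 = 72.

72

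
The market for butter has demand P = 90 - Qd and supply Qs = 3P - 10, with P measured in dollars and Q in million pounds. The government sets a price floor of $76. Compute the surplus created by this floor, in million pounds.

204

Rearranging demand gives Qd = 90 - P. Setting quantity demanded equal to quantity supplied, 90 - P = 3P - 10, gives P* = 25 and Q* = 65.
The floor of 76 is above the equilibrium price 25, so it binds.
At P = 76: Qd = 90 - 76 = 14 and Qs = 3·76 - 10 = 218.
Surplus = Qs - Qd = 218 - 14 = 204.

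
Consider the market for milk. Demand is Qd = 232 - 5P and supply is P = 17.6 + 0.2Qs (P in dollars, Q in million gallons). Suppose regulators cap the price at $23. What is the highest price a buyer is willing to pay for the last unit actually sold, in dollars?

41

Rearranging supply gives Qs = 5P - 88. Without the control the market clears where 232 - 5P = 5P - 88, i.e. P* = 32 and Q* = 72.
The ceiling of 23 is below the equilibrium price 32, so it binds.
At P = 23: Qd = 232 - 5·23 = 117 and Qs = 5·23 - 88 = 27.
Only 27 units reach the market. On the demand curve, the marginal buyer's willingness to pay at Q = 27 is (232 - 27)/5 = 41.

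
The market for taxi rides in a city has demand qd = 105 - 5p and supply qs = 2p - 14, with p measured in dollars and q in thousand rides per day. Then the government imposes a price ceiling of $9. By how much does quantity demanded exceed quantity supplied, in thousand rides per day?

Setting quantity demanded equal to quantity supplied, 105 - 5p = 2p - 14, gives p* = 17 and q* = 20.
Since 9 < 17, the ceiling is binding.
At p = 9: qd = 105 - 5·9 = 60 and qs = 2·9 - 14 = 4.
Shortage = qd - qs = 60 - 4 = 56.

56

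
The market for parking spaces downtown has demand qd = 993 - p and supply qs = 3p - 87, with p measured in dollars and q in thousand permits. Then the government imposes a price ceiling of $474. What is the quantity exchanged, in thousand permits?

723

Equilibrium: 993 - p = 3p - 87, so 1080 = 4p and p* = 270, q* = 723.
Since 474 is above p* = 270, the ceiling does not bind and the free-market outcome prevails.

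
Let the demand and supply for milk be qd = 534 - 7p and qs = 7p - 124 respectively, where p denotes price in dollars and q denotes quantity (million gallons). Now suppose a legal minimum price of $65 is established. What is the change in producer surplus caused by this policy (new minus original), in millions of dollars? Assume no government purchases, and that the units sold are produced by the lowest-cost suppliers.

Without the control the market clears where 534 - 7p = 7p - 124, i.e. p* = 47 and q* = 205.
Since 65 > 47, the floor is binding.
At p = 65: qd = 534 - 7·65 = 79 and qs = 7·65 - 124 = 331.
Producer surplus without the control is ½ · (47 - 124/7) · 205 = 42025/14.
With the floor, 79 units are sold at 65. The supply price at q = 79 is 29, so PS = ½ · [(65 - 124/7) + (65 - 29)] · 79 = 46057/14.
Change in producer surplus = 46057/14 - 42025/14 = 288.

288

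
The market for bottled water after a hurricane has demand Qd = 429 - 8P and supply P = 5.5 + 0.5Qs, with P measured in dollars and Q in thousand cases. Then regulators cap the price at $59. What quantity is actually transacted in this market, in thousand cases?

77

Rearranging supply gives Qs = 2P - 11. Setting quantity demanded equal to quantity supplied, 429 - 8P = 2P - 11, gives P* = 44 and Q* = 77.
The ceiling of 59 is above the equilibrium price 44, so it is not binding; the market clears at P* = 44, Q* = 77.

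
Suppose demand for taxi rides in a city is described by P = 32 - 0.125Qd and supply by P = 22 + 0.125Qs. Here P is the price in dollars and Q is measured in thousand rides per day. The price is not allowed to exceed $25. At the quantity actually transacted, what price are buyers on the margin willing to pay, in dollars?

29

Rearranging demand gives Qd = 256 - 8P; rearranging supply gives Qs = 8P - 176. Setting quantity demanded equal to quantity supplied, 256 - 8P = 8P - 176, gives P* = 27 and Q* = 40.
The ceiling of 25 is below the equilibrium price 27, so it binds.
At P = 25: Qd = 256 - 8·25 = 56 and Qs = 8·25 - 176 = 24.
Only 24 units reach the market. On the demand curve, the marginal buyer's willingness to pay at Q = 24 is (256 - 24)/8 = 29.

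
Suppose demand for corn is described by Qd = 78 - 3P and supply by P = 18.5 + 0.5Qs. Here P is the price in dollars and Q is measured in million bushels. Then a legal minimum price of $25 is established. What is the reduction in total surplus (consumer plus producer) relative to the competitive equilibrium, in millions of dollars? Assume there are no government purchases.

15

Rearranging supply gives Qs = 2P - 37. In a free market, 78 - 3P = 2P - 37 gives the equilibrium P* = 23, Q* = 9.
The floor of 25 is above the equilibrium price 23, so it binds.
At P = 25: Qd = 78 - 3·25 = 3 and Qs = 2·25 - 37 = 13.
Quantity traded falls to 3. At Q = 3 the demand price is (78 - 3)/3 = 25 and the supply price is (37 + 3)/2 = 20.
Deadweight loss = ½ · (25 - 20) · (9 - 3) = ½ · 5 · 6 = 15.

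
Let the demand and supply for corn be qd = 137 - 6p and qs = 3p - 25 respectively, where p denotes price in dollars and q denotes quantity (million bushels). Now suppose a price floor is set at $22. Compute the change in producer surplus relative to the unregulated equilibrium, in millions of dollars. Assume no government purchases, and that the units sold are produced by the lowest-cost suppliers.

-76

Setting quantity demanded equal to quantity supplied, 137 - 6p = 3p - 25, gives p* = 18 and q* = 29.
Since 22 > 18, the floor is binding.
At p = 22: qd = 137 - 6·22 = 5 and qs = 3·22 - 25 = 41.
Producer surplus without the control is ½ · (18 - 25/3) · 29 = 841/6.
With the floor, 5 units are sold at 22. The supply price at q = 5 is 10, so PS = ½ · [(22 - 25/3) + (22 - 10)] · 5 = 385/6.
Change in producer surplus = 385/6 - 841/6 = -76.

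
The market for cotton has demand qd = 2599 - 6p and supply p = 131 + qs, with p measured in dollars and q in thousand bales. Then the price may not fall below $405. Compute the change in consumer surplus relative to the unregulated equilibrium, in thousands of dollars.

Rearranging supply gives qs = p - 131. Equilibrium: 2599 - 6p = p - 131, so 2730 = 7p and p* = 390, q* = 259.
The floor of 405 is above the equilibrium price 390, so it binds.
At p = 405: qd = 2599 - 6·405 = 169 and qs = 405 - 131 = 274.
Consumer surplus without the control is ½ · (2599/6 - 390) · 259 = 67081/12.
With the floor, consumers buy 169 units at 405, so CS = ½ · (2599/6 - 405) · 169 = 28561/12.
Change in consumer surplus = 28561/12 - 67081/12 = -3210.

-3210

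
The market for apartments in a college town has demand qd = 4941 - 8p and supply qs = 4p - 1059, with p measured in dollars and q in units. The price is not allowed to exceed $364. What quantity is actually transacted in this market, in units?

Setting quantity demanded equal to quantity supplied, 4941 - 8p = 4p - 1059, gives p* = 500 and q* = 941.
Since 364 < 500, the ceiling is binding.
At p = 364: qd = 4941 - 8·364 = 2029 and qs = 4·364 - 1059 = 397.
The quantity actually transacted is the short side, supply: 397.

397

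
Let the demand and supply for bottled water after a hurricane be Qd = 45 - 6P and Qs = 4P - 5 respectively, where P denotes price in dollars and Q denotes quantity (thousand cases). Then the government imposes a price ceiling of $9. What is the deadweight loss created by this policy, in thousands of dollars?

Without the control the market clears where 45 - 6P = 4P - 5, i.e. P* = 5 and Q* = 15.
The ceiling of 9 is above the equilibrium price 5, so it is not binding; the market clears at P* = 5, Q* = 15.
Since the control does not bind, no trades are prevented and deadweight loss is zero.

0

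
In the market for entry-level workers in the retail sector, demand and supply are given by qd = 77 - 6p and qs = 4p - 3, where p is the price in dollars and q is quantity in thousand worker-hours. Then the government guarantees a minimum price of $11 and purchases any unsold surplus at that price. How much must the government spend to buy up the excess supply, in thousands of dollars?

Setting quantity demanded equal to quantity supplied, 77 - 6p = 4p - 3, gives p* = 8 and q* = 29.
Since 11 > 8, the floor is binding.
At p = 11: qd = 77 - 6·11 = 11 and qs = 4·11 - 3 = 41.
Surplus = qs - qd = 30.
Government expenditure = surplus × support price = 30 × 11 = 330.

330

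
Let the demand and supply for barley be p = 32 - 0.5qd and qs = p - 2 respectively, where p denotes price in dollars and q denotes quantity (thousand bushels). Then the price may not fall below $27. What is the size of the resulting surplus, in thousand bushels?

15

Rearranging demand gives qd = 64 - 2p. Without the control the market clears where 64 - 2p = p - 2, i.e. p* = 22 and q* = 20.
The floor of 27 is above the equilibrium price 22, so it binds.
At p = 27: qd = 64 - 2·27 = 10 and qs = 27 - 2 = 25.
Surplus = qs - qd = 25 - 10 = 15.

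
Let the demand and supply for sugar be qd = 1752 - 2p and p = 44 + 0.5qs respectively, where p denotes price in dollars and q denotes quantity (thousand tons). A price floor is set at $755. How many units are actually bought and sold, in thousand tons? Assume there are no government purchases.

Rearranging supply gives qs = 2p - 88. In a free market, 1752 - 2p = 2p - 88 gives the equilibrium p* = 460, q* = 832.
Since 755 > 460, the floor is binding.
At p = 755: qd = 1752 - 2·755 = 242 and qs = 2·755 - 88 = 1422.
The quantity actually transacted is the short side, demand: 242.

242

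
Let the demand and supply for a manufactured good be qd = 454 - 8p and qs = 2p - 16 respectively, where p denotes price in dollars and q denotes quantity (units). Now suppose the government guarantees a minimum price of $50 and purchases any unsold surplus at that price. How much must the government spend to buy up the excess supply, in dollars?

Equilibrium: 454 - 8p = 2p - 16, so 470 = 10p and p* = 47, q* = 78.
The floor of 50 is above the equilibrium price 47, so it binds.
At p = 50: qd = 454 - 8·50 = 54 and qs = 2·50 - 16 = 84.
Surplus = qs - qd = 30.
Government expenditure = surplus × support price = 30 × 50 = 1500.

1500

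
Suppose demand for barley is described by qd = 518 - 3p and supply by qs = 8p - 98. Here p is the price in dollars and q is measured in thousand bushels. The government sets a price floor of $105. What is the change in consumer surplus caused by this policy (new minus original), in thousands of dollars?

-13548.5

In a free market, 518 - 3p = 8p - 98 gives the equilibrium p* = 56, q* = 350.
Because the floor (105) lies above the market-clearing price, it is binding.
At p = 105: qd = 518 - 3·105 = 203 and qs = 8·105 - 98 = 742.
Consumer surplus without the control is ½ · (518/3 - 56) · 350 = 61250/3.
With the floor, consumers buy 203 units at 105, so CS = ½ · (518/3 - 105) · 203 = 41209/6.
Change in consumer surplus = 41209/6 - 61250/3 = -13548.5.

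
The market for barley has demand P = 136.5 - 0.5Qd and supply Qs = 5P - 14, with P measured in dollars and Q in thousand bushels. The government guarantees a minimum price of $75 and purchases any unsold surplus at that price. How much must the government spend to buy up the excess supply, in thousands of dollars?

17850

Rearranging demand gives Qd = 273 - 2P. Setting quantity demanded equal to quantity supplied, 273 - 2P = 5P - 14, gives P* = 41 and Q* = 191.
Because the floor (75) lies above the market-clearing price, it is binding.
At P = 75: Qd = 273 - 2·75 = 123 and Qs = 5·75 - 14 = 361.
Surplus = Qs - Qd = 238.
Government expenditure = surplus × support price = 238 × 75 = 17850.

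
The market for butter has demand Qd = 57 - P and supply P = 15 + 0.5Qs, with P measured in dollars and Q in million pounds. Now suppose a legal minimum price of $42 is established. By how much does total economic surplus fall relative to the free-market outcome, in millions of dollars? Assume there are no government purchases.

126.75

Rearranging supply gives Qs = 2P - 30. In a free market, 57 - P = 2P - 30 gives the equilibrium P* = 29, Q* = 28.
Since 42 > 29, the floor is binding.
At P = 42: Qd = 57 - 42 = 15 and Qs = 2·42 - 30 = 54.
Quantity traded falls to 15. At Q = 15 the demand price is 57 - 15 = 42 and the supply price is (30 + 15)/2 = 22.5.
Deadweight loss = ½ · (42 - 22.5) · (28 - 15) = ½ · 19.5 · 13 = 126.75.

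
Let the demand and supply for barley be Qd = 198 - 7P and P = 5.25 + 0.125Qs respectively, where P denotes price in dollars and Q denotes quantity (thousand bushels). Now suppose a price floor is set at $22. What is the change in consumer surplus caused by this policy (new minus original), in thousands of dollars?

Rearranging supply gives Qs = 8P - 42. In a free market, 198 - 7P = 8P - 42 gives the equilibrium P* = 16, Q* = 86.
Because the floor (22) lies above the market-clearing price, it is binding.
At P = 22: Qd = 198 - 7·22 = 44 and Qs = 8·22 - 42 = 134.
Consumer surplus without the control is ½ · (198/7 - 16) · 86 = 3698/7.
With the floor, consumers buy 44 units at 22, so CS = ½ · (198/7 - 22) · 44 = 968/7.
Change in consumer surplus = 968/7 - 3698/7 = -390.

-390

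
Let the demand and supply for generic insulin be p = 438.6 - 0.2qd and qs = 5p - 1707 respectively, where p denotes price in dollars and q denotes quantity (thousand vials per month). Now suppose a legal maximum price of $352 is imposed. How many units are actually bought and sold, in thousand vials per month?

Rearranging demand gives qd = 2193 - 5p. Setting quantity demanded equal to quantity supplied, 2193 - 5p = 5p - 1707, gives p* = 390 and q* = 243.
Since 352 < 390, the ceiling is binding.
At p = 352: qd = 2193 - 5·352 = 433 and qs = 5·352 - 1707 = 53.
The quantity actually transacted is the short side, supply: 53.

53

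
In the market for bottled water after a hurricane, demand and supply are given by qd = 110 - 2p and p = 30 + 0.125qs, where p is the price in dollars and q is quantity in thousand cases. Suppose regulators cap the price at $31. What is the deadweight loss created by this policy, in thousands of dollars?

320

Rearranging supply gives qs = 8p - 240. Setting quantity demanded equal to quantity supplied, 110 - 2p = 8p - 240, gives p* = 35 and q* = 40.
The ceiling of 31 is below the equilibrium price 35, so it binds.
At p = 31: qd = 110 - 2·31 = 48 and qs = 8·31 - 240 = 8.
Quantity traded falls to 8. At q = 8 the demand price is (110 - 8)/2 = 51 and the supply price is (240 + 8)/8 = 31.
Deadweight loss = ½ · (51 - 31) · (40 - 8) = ½ · 20 · 32 = 320.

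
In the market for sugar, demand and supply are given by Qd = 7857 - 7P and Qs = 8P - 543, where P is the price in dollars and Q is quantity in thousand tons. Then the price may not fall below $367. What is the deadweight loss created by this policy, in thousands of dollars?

Without the control the market clears where 7857 - 7P = 8P - 543, i.e. P* = 560 and Q* = 3937.
Since 367 is below P* = 560, the floor does not bind and the free-market outcome prevails.
Since the control does not bind, no trades are prevented and deadweight loss is zero.

0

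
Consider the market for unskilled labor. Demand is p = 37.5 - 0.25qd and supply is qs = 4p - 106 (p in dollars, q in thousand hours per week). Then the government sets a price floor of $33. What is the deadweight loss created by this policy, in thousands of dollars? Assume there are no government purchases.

4

Rearranging demand gives qd = 150 - 4p. Equilibrium: 150 - 4p = 4p - 106, so 256 = 8p and p* = 32, q* = 22.
The floor of 33 is above the equilibrium price 32, so it binds.
At p = 33: qd = 150 - 4·33 = 18 and qs = 4·33 - 106 = 26.
Quantity traded falls to 18. At q = 18 the demand price is (150 - 18)/4 = 33 and the supply price is (106 + 18)/4 = 31.
Deadweight loss = ½ · (33 - 31) · (22 - 18) = ½ · 2 · 4 = 4.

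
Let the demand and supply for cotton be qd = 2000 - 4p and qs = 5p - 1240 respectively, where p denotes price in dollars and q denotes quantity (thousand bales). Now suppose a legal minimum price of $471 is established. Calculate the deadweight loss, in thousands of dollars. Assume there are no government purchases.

44355.6

In a free market, 2000 - 4p = 5p - 1240 gives the equilibrium p* = 360, q* = 560.
Since 471 > 360, the floor is binding.
At p = 471: qd = 2000 - 4·471 = 116 and qs = 5·471 - 1240 = 1115.
Quantity traded falls to 116. At q = 116 the demand price is (2000 - 116)/4 = 471 and the supply price is (1240 + 116)/5 = 271.2.
Deadweight loss = ½ · (471 - 271.2) · (560 - 116) = ½ · 199.8 · 444 = 44355.6.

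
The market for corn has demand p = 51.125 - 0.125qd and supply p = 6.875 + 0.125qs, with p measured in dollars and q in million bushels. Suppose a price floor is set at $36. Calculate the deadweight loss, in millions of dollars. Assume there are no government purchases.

392

Rearranging demand gives qd = 409 - 8p; rearranging supply gives qs = 8p - 55. In a free market, 409 - 8p = 8p - 55 gives the equilibrium p* = 29, q* = 177.
Since 36 > 29, the floor is binding.
At p = 36: qd = 409 - 8·36 = 121 and qs = 8·36 - 55 = 233.
Quantity traded falls to 121. At q = 121 the demand price is (409 - 121)/8 = 36 and the supply price is (55 + 121)/8 = 22.
Deadweight loss = ½ · (36 - 22) · (177 - 121) = ½ · 14 · 56 = 392.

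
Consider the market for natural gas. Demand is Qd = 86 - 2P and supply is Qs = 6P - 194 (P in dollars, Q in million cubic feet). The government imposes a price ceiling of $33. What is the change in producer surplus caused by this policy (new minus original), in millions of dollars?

Without the control the market clears where 86 - 2P = 6P - 194, i.e. P* = 35 and Q* = 16.
Because the ceiling (33) lies below the market-clearing price, it is binding.
At P = 33: Qd = 86 - 2·33 = 20 and Qs = 6·33 - 194 = 4.
Producer surplus without the control is ½ · (35 - 97/3) · 16 = 64/3.
With the ceiling, producers sell 4 units at 33, so PS = ½ · (33 - 97/3) · 4 = 4/3.
Change in producer surplus = 4/3 - 64/3 = -20.

-20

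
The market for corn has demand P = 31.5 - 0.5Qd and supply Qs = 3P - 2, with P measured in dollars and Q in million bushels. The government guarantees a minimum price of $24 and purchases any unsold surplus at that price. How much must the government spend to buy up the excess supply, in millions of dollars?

Rearranging demand gives Qd = 63 - 2P. Setting quantity demanded equal to quantity supplied, 63 - 2P = 3P - 2, gives P* = 13 and Q* = 37.
Because the floor (24) lies above the market-clearing price, it is binding.
At P = 24: Qd = 63 - 2·24 = 15 and Qs = 3·24 - 2 = 70.
Surplus = Qs - Qd = 55.
Government expenditure = surplus × support price = 55 × 24 = 1320.

1320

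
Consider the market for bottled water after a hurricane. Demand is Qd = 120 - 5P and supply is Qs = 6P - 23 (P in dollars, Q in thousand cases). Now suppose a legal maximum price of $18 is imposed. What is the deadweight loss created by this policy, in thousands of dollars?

Equilibrium: 120 - 5P = 6P - 23, so 143 = 11P and P* = 13, Q* = 55.
Since 18 is above P* = 13, the ceiling does not bind and the free-market outcome prevails.
Since the control does not bind, no trades are prevented and deadweight loss is zero.

0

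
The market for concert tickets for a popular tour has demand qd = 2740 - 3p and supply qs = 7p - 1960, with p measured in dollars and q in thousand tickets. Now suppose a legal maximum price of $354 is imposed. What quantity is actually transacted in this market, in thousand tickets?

Equilibrium: 2740 - 3p = 7p - 1960, so 4700 = 10p and p* = 470, q* = 1330.
Because the ceiling (354) lies below the market-clearing price, it is binding.
At p = 354: qd = 2740 - 3·354 = 1678 and qs = 7·354 - 1960 = 518.
The quantity actually transacted is the short side, supply: 518.

518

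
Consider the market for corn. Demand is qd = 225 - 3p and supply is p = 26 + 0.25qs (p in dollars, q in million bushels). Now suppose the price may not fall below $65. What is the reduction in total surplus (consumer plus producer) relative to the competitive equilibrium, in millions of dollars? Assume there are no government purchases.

Rearranging supply gives qs = 4p - 104. Setting quantity demanded equal to quantity supplied, 225 - 3p = 4p - 104, gives p* = 47 and q* = 84.
Because the floor (65) lies above the market-clearing price, it is binding.
At p = 65: qd = 225 - 3·65 = 30 and qs = 4·65 - 104 = 156.
Quantity traded falls to 30. At q = 30 the demand price is (225 - 30)/3 = 65 and the supply price is (104 + 30)/4 = 33.5.
Deadweight loss = ½ · (65 - 33.5) · (84 - 30) = ½ · 31.5 · 54 = 850.5.

850.5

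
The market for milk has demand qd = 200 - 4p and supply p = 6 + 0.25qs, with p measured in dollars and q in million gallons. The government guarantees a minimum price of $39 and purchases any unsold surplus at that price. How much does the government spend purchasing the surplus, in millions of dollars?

3432

Rearranging supply gives qs = 4p - 24. In a free market, 200 - 4p = 4p - 24 gives the equilibrium p* = 28, q* = 88.
The floor of 39 is above the equilibrium price 28, so it binds.
At p = 39: qd = 200 - 4·39 = 44 and qs = 4·39 - 24 = 132.
Surplus = qs - qd = 88.
Government expenditure = surplus × support price = 88 × 39 = 3432.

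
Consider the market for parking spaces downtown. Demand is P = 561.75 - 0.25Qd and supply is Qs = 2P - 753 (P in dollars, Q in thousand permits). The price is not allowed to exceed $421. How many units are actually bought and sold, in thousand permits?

Rearranging demand gives Qd = 2247 - 4P. Equilibrium: 2247 - 4P = 2P - 753, so 3000 = 6P and P* = 500, Q* = 247.
Because the ceiling (421) lies below the market-clearing price, it is binding.
At P = 421: Qd = 2247 - 4·421 = 563 and Qs = 2·421 - 753 = 89.
The quantity actually transacted is the short side, supply: 89.

89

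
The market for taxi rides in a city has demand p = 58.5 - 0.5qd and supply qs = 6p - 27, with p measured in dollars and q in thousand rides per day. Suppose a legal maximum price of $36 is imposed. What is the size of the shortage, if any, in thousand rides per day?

Rearranging demand gives qd = 117 - 2p. Setting quantity demanded equal to quantity supplied, 117 - 2p = 6p - 27, gives p* = 18 and q* = 81.
Since 36 is above p* = 18, the ceiling does not bind and the free-market outcome prevails.
Since the control does not bind, there is no shortage.

0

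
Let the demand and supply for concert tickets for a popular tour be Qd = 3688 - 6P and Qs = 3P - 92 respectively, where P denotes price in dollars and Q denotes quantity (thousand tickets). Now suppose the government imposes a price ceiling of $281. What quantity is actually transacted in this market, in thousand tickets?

751

Setting quantity demanded equal to quantity supplied, 3688 - 6P = 3P - 92, gives P* = 420 and Q* = 1168.
Because the ceiling (281) lies below the market-clearing price, it is binding.
At P = 281: Qd = 3688 - 6·281 = 2002 and Qs = 3·281 - 92 = 751.
The quantity actually transacted is the short side, supply: 751.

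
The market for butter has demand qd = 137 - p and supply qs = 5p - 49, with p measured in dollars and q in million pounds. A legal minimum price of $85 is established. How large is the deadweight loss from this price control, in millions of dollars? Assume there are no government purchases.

Setting quantity demanded equal to quantity supplied, 137 - p = 5p - 49, gives p* = 31 and q* = 106.
Since 85 > 31, the floor is binding.
At p = 85: qd = 137 - 85 = 52 and qs = 5·85 - 49 = 376.
Quantity traded falls to 52. At q = 52 the demand price is 137 - 52 = 85 and the supply price is (49 + 52)/5 = 20.2.
Deadweight loss = ½ · (85 - 20.2) · (106 - 52) = ½ · 64.8 · 54 = 1749.6.

1749.6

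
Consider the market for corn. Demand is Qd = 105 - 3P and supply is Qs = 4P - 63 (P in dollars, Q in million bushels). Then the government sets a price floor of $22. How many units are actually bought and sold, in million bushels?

Equilibrium: 105 - 3P = 4P - 63, so 168 = 7P and P* = 24, Q* = 33.
The floor of 22 is below the equilibrium price 24, so it is not binding; the market clears at P* = 24, Q* = 33.

33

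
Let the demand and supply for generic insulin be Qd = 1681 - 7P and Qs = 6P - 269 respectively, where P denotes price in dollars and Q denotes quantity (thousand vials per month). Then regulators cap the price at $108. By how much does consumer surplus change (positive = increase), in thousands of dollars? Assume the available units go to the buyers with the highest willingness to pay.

Equilibrium: 1681 - 7P = 6P - 269, so 1950 = 13P and P* = 150, Q* = 631.
The ceiling of 108 is below the equilibrium price 150, so it binds.
At P = 108: Qd = 1681 - 7·108 = 925 and Qs = 6·108 - 269 = 379.
Consumer surplus without the control is ½ · (1681/7 - 150) · 631 = 398161/14.
With the ceiling, 379 units are sold at 108 (assume they go to the highest-value buyers). The demand price at Q = 379 is 186, so CS = ½ · [(1681/7 - 108) + (186 - 108)] · 379 = 557509/14.
Change in consumer surplus = 557509/14 - 398161/14 = 11382.

11382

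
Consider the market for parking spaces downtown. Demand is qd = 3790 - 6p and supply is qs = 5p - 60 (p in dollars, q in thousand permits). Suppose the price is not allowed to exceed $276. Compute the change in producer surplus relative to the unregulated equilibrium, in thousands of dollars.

Without the control the market clears where 3790 - 6p = 5p - 60, i.e. p* = 350 and q* = 1690.
The ceiling of 276 is below the equilibrium price 350, so it binds.
At p = 276: qd = 3790 - 6·276 = 2134 and qs = 5·276 - 60 = 1320.
Producer surplus without the control is ½ · (350 - 12) · 1690 = 285610.
With the ceiling, producers sell 1320 units at 276, so PS = ½ · (276 - 12) · 1320 = 174240.
Change in producer surplus = 174240 - 285610 = -111370.

-111370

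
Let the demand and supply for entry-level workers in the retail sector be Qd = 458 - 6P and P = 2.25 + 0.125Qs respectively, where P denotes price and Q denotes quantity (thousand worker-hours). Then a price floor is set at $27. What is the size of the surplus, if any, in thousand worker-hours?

Rearranging supply gives Qs = 8P - 18. Setting quantity demanded equal to quantity supplied, 458 - 6P = 8P - 18, gives P* = 34 and Q* = 254.
Since 27 is below P* = 34, the floor does not bind and the free-market outcome prevails.
Since the control does not bind, there is no surplus.

0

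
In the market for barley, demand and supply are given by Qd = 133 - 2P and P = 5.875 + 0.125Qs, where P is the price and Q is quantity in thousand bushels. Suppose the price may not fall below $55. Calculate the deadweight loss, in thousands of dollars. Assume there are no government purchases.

1711.25

Rearranging supply gives Qs = 8P - 47. In a free market, 133 - 2P = 8P - 47 gives the equilibrium P* = 18, Q* = 97.
Since 55 > 18, the floor is binding.
At P = 55: Qd = 133 - 2·55 = 23 and Qs = 8·55 - 47 = 393.
Quantity traded falls to 23. At Q = 23 the demand price is (133 - 23)/2 = 55 and the supply price is (47 + 23)/8 = 8.75.
Deadweight loss = ½ · (55 - 8.75) · (97 - 23) = ½ · 46.25 · 74 = 1711.25.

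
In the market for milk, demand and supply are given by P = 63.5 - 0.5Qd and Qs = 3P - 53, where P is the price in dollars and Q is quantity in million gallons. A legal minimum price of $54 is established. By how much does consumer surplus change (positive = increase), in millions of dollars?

-666

Rearranging demand gives Qd = 127 - 2P. Equilibrium: 127 - 2P = 3P - 53, so 180 = 5P and P* = 36, Q* = 55.
Since 54 > 36, the floor is binding.
At P = 54: Qd = 127 - 2·54 = 19 and Qs = 3·54 - 53 = 109.
Consumer surplus without the control is ½ · (63.5 - 36) · 55 = 756.25.
With the floor, consumers buy 19 units at 54, so CS = ½ · (63.5 - 54) · 19 = 90.25.
Change in consumer surplus = 90.25 - 756.25 = -666.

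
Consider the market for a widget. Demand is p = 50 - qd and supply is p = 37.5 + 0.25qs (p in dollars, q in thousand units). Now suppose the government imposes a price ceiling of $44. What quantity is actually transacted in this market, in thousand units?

Rearranging demand gives qd = 50 - p; rearranging supply gives qs = 4p - 150. Without the control the market clears where 50 - p = 4p - 150, i.e. p* = 40 and q* = 10.
Since 44 is above p* = 40, the ceiling does not bind and the free-market outcome prevails.

10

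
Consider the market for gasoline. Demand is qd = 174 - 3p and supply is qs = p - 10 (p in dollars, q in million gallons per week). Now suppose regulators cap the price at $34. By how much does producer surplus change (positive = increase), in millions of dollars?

Setting quantity demanded equal to quantity supplied, 174 - 3p = p - 10, gives p* = 46 and q* = 36.
The ceiling of 34 is below the equilibrium price 46, so it binds.
At p = 34: qd = 174 - 3·34 = 72 and qs = 34 - 10 = 24.
Producer surplus without the control is ½ · (46 - 10) · 36 = 648.
With the ceiling, producers sell 24 units at 34, so PS = ½ · (34 - 10) · 24 = 288.
Change in producer surplus = 288 - 648 = -360.

-360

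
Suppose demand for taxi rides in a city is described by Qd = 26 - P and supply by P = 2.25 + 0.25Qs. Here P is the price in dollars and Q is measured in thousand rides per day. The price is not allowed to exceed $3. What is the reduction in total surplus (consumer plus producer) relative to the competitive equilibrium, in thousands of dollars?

160

Rearranging supply gives Qs = 4P - 9. Without the control the market clears where 26 - P = 4P - 9, i.e. P* = 7 and Q* = 19.
The ceiling of 3 is below the equilibrium price 7, so it binds.
At P = 3: Qd = 26 - 3 = 23 and Qs = 4·3 - 9 = 3.
Quantity traded falls to 3. At Q = 3 the demand price is 26 - 3 = 23 and the supply price is (9 + 3)/4 = 3.
Deadweight loss = ½ · (23 - 3) · (19 - 3) = ½ · 20 · 16 = 160.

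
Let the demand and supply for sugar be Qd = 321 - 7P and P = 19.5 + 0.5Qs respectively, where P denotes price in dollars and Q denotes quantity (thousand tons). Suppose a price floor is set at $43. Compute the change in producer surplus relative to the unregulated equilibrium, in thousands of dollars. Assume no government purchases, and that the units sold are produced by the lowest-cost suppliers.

Rearranging supply gives Qs = 2P - 39. Equilibrium: 321 - 7P = 2P - 39, so 360 = 9P and P* = 40, Q* = 41.
Because the floor (43) lies above the market-clearing price, it is binding.
At P = 43: Qd = 321 - 7·43 = 20 and Qs = 2·43 - 39 = 47.
Producer surplus without the control is ½ · (40 - 19.5) · 41 = 420.25.
With the floor, 20 units are sold at 43. The supply price at Q = 20 is 29.5, so PS = ½ · [(43 - 19.5) + (43 - 29.5)] · 20 = 370.
Change in producer surplus = 370 - 420.25 = -50.25.

-50.25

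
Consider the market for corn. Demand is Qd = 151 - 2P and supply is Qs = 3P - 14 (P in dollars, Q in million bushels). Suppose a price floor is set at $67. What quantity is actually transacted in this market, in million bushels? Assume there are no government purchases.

17

In a free market, 151 - 2P = 3P - 14 gives the equilibrium P* = 33, Q* = 85.
The floor of 67 is above the equilibrium price 33, so it binds.
At P = 67: Qd = 151 - 2·67 = 17 and Qs = 3·67 - 14 = 187.
The quantity actually transacted is the short side, demand: 17.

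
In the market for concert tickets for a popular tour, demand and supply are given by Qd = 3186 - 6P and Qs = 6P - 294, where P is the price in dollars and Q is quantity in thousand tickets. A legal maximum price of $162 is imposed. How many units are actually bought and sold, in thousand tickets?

Without the control the market clears where 3186 - 6P = 6P - 294, i.e. P* = 290 and Q* = 1446.
Because the ceiling (162) lies below the market-clearing price, it is binding.
At P = 162: Qd = 3186 - 6·162 = 2214 and Qs = 6·162 - 294 = 678.
The quantity actually transacted is the short side, supply: 678.

678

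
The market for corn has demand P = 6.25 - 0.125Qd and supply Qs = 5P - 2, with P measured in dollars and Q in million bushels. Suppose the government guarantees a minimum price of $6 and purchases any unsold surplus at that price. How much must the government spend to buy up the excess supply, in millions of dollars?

Rearranging demand gives Qd = 50 - 8P. Equilibrium: 50 - 8P = 5P - 2, so 52 = 13P and P* = 4, Q* = 18.
Since 6 > 4, the floor is binding.
At P = 6: Qd = 50 - 8·6 = 2 and Qs = 5·6 - 2 = 28.
Surplus = Qs - Qd = 26.
Government expenditure = surplus × support price = 26 × 6 = 156.

156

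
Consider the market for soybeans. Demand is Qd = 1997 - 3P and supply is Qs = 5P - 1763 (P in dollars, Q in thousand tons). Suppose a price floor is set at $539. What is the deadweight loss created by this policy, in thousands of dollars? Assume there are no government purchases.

11426.4

In a free market, 1997 - 3P = 5P - 1763 gives the equilibrium P* = 470, Q* = 587.
The floor of 539 is above the equilibrium price 470, so it binds.
At P = 539: Qd = 1997 - 3·539 = 380 and Qs = 5·539 - 1763 = 932.
Quantity traded falls to 380. At Q = 380 the demand price is (1997 - 380)/3 = 539 and the supply price is (1763 + 380)/5 = 428.6.
Deadweight loss = ½ · (539 - 428.6) · (587 - 380) = ½ · 110.4 · 207 = 11426.4.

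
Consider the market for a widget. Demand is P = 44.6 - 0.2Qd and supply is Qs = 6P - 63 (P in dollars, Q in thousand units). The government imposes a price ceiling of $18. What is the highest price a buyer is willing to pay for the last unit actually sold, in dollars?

Rearranging demand gives Qd = 223 - 5P. Setting quantity demanded equal to quantity supplied, 223 - 5P = 6P - 63, gives P* = 26 and Q* = 93.
Since 18 < 26, the ceiling is binding.
At P = 18: Qd = 223 - 5·18 = 133 and Qs = 6·18 - 63 = 45.
Only 45 units reach the market. On the demand curve, the marginal buyer's willingness to pay at Q = 45 is (223 - 45)/5 = 35.6.

35.6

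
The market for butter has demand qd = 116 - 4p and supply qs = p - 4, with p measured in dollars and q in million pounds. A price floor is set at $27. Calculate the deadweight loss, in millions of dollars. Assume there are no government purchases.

90

Setting quantity demanded equal to quantity supplied, 116 - 4p = p - 4, gives p* = 24 and q* = 20.
Since 27 > 24, the floor is binding.
At p = 27: qd = 116 - 4·27 = 8 and qs = 27 - 4 = 23.
Quantity traded falls to 8. At q = 8 the demand price is (116 - 8)/4 = 27 and the supply price is 4 + 8 = 12.
Deadweight loss = ½ · (27 - 12) · (20 - 8) = ½ · 15 · 12 = 90.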